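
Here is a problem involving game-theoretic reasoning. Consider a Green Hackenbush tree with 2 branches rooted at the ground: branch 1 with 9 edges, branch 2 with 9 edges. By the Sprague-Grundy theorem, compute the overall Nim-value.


The tree has 2 branches from the ground vertex.
In Green Hackenbush, the Nim-value of a simple path of length k is k.
Branch 1: length 9, Nim-value = 9
Branch 2: length 9, Nim-value = 9
Total Nim-value = XOR of all branch values:
0 XOR 9 = 9
9 XOR 9 = 0
Nim-value of the tree = 0

0


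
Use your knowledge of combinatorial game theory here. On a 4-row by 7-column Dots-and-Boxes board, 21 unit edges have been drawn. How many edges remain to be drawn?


Grid: 4 x 7 boxes, i.e. 5 rows and 8 columns of dots.
Horizontal edges: (rows + 1) * cols = 5 * 7 = 35
Vertical edges: rows * (cols + 1) = 4 * 8 = 32
Total edges: 35 + 32 = 67
Edges drawn: 21
Remaining: 67 - 21 = 46

46


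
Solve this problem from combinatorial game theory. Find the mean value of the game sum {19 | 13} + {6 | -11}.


G1 = {19 | 13}, G2 = {6 | -11}
Each is a switch {a | b} with numbers a > b; its mean value is (a + b)/2, and mean value is additive over game sums: m(G1 + G2) = m(G1) + m(G2).
Mean of G1 = (19 + (13))/2 = 32/2 = 16
Mean of G2 = (6 + (-11))/2 = -5/2 = -5/2
Mean of G1 + G2 = 16 + -5/2 = 27/2

27/2


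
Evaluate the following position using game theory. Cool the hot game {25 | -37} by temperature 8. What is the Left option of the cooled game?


Original game: {25 | -37} (a switch {a | b} with a > b).
Cooling by t (for t below the temperature (a - b)/2 = 31) taxes each move by t: {a | b} cooled by t is {a - t | b + t}.
Cooling amount: t = 8
Cooled Left option: 25 - 8 = 17
Cooled Right option: -37 + 8 = -29
Cooled game: {17 | -29}
Left option = 17

17


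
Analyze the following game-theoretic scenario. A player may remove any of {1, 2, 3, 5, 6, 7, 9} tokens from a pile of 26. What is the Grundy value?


The subtraction set is S = {1, 2, 3, 5, 6, 7, 9}.
G(k) = mex{ G(k - s) : s in S, s <= k }. We compute iteratively: G(0) = 0.
G(1) = mex({0}) = 1
G(2) = mex({0, 1}) = 2
G(3) = mex({0, 1, 2}) = 3
G(4) = mex({1, 2, 3}) = 0
G(5) = mex({0, 2, 3}) = 1
G(6) = mex({0, 1, 3}) = 2
G(7) = mex({0, 1, 2}) = 3
G(8) = mex({1, 2, 3}) = 0
G(9) = mex({0, 2, 3}) = 1
G(10) = mex({0, 1, 3}) = 2
G(11) = mex({0, 1, 2}) = 3
G(12) = mex({1, 2, 3}) = 0
Observe that G(4)..G(12) = 0, 1, 2, 3, 0, 1, 2, 3, 0 repeats G(0)..G(8) = 0, 1, 2, 3, 0, 1, 2, 3, 0.
For k >= max(S) = 9, G(k) is determined by the previous 9 values G(k-9)..G(k-1); a window of 9 consecutive values has recurred shifted by 4, so by induction G(k + 4) = G(k) for all k >= 0: the sequence is periodic from the start with period 4.
One period: G(0..3) = 0, 1, 2, 3.
26 mod 4 = 2, so G(26) = G(2) = 2.

2


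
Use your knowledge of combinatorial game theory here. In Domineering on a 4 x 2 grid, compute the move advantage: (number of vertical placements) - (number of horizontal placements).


Board is 4 x 2 (rows x cols).
Left (vertical) placements: (rows-1) * cols = 3 * 2 = 6
Right (horizontal) placements: rows * (cols-1) = 4 * 1 = 4
Advantage = Left - Right = 6 - 4 = 2

2


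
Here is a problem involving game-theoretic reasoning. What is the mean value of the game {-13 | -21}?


Game = {-13 | -21}, a switch {a | b} with numbers a > b.
Its thermograph has left wall a - t and right wall b + t, which meet at t = (a - b)/2, where both equal (a + b)/2. So the mast (mean value) is at (a + b)/2.
Mean = (-13 + (-21))/2 = -34/2 = -17

-17


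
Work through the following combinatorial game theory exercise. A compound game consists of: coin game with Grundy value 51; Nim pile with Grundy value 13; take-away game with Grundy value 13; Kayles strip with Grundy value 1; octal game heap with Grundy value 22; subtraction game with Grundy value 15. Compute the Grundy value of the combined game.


By the Sprague-Grundy theorem, the Grundy value of a sum of games is the XOR of individual Grundy values.
coin game: Grundy value = 51. Running XOR: 0 XOR 51 = 51
Nim pile: Grundy value = 13. Running XOR: 51 XOR 13 = 62
take-away game: Grundy value = 13. Running XOR: 62 XOR 13 = 51
Kayles strip: Grundy value = 1. Running XOR: 51 XOR 1 = 50
octal game heap: Grundy value = 22. Running XOR: 50 XOR 22 = 36
subtraction game: Grundy value = 15. Running XOR: 36 XOR 15 = 43
The combined Grundy value is 43.

43


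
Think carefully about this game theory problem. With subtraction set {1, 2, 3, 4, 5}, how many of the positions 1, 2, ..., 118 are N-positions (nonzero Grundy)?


Subtraction set S = {1, 2, 3, 4, 5}, so G(n) = n mod 6.
G(n) = 0 when n is a multiple of 6.
Multiples of 6 in [1, 118]: 19
N-positions (nonzero Grundy) = 118 - 19 = 99

99


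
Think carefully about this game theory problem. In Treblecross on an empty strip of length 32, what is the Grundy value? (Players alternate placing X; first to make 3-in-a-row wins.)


Treblecross: place X on empty cells; 3-in-a-row wins.
Playing within two cells of an existing X lets the opponent win at once, so sensible play treats the cells i-2..i+2 around each X as dead. The player left with no safe cell loses, so this is a normal-play take-away game on strips of safe cells.
Placing X at cell i (0-indexed) of a strip of k safe cells leaves independent strips of sizes max(0, i-2) and max(0, k-i-3). Hence G(k) = mex{ G(max(0,i-2)) XOR G(max(0,k-i-3)) : 0 <= i < k }, with G(0) = 0.
G(1): splits (0,0):0^0=0 -> mex({0}) = 1
G(2): splits (0,0):0^0=0 -> mex({0}) = 1
G(3): splits (0,0):0^0=0 -> mex({0}) = 1
G(4): splits (0,1):0^1=1 (0,0):0^0=0 -> mex({0, 1}) = 2
G(5): splits (0,2):0^1=1 (0,1):0^1=1 (0,0):0^0=0 -> mex({0, 1}) = 2
G(6) = mex({1}) = 0
G(7) = mex({0, 1, 2}) = 3
G(8) = mex({0, 1, 2}) = 3
G(9) = mex({0, 2}) = 1
G(10) = mex({0, 2, 3}) = 1
G(11) = mex({0, 3}) = 1
G(12) = mex({1, 3}) = 0
G(13) = mex({0, 1, 2, 3}) = 4
G(14) = mex({0, 1, 2}) = 3
G(15) = mex({0, 1, 2}) = 3
G(16) = mex({0, 1, 2, 4}) = 3
G(17) = mex({0, 1, 3, 4}) = 2
G(18) = mex({0, 1, 3, 4}) = 2
G(19) = mex({0, 1, 3, 5}) = 2
G(20) = mex({0, 1, 2, 3, 5}) = 4
G(21) = mex({0, 1, 2, 3, 5}) = 4
G(22) = mex({1, 2, 6}) = 0
G(23) = mex({0, 1, 2, 3, 4, 6}) = 5
G(24) = mex({0, 1, 2, 3, 4}) = 5
G(25) = mex({0, 1, 3, 4, 7}) = 2
G(26) = mex({0, 1, 3, 4, 5, 7}) = 2
G(27) = mex({0, 1, 3, 5}) = 2
G(28) = mex({0, 1, 2, 5}) = 3
G(29) = mex({0, 1, 2, 4, 5, 6}) = 3
G(30) = mex({1, 2, 4, 6}) = 0
G(31) = mex({0, 1, 2, 3, 4, 6}) = 5
G(32) = mex({1, 2, 3, 4, 7}) = 0
Therefore G(32) = 0.

0


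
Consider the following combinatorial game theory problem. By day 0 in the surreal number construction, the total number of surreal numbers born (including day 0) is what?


Day 0: {|} = 0 is born. Count = 1.
Day n: the number of surreal numbers born by day n is 2^(n+1) - 1.
By day 0: 2^1 - 1 = 1
By day 0: 1 surreal numbers.

1


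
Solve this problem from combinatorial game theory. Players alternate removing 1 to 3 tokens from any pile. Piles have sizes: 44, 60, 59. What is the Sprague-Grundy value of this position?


Subtraction set: {1, 2, 3}
For this subtraction set, G(n) = n mod 4 (period = max + 1 = 4).
Pile 1 (size 44): G(44) = 44 mod 4 = 0
Pile 2 (size 60): G(60) = 60 mod 4 = 0
Pile 3 (size 59): G(59) = 59 mod 4 = 3
Total Grundy value = XOR of all: 0 XOR 0 XOR 3 = 3

3


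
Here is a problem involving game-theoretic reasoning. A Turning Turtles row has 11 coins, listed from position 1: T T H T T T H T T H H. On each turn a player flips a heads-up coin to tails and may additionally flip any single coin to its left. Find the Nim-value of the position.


Coins: T T H T T T H T T H H
Key fact: a single head at position k behaves exactly like a Nim heap of size k (turning it to T and optionally flipping a coin at j < k corresponds to moving the heap from k to j, or to 0), and heads combine as a disjunctive sum (two heads at the same place would cancel, matching j XOR j = 0). So the Nim-value is the XOR of the 1-indexed positions of the heads.
Face-up positions (1-indexed): [3, 7, 10, 11]
XOR 0 with 3: 0 XOR 3 = 3
XOR 3 with 7: 3 XOR 7 = 4
XOR 4 with 10: 4 XOR 10 = 14
XOR 14 with 11: 14 XOR 11 = 5
Nim-value = 5

5


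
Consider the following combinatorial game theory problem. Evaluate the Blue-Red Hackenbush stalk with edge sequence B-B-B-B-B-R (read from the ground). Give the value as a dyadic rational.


Edges (from ground): B-B-B-B-B-R
By Berlekamp's sign-expansion rule, a Blue-Red Hackenbush stalk has the value of the surreal number whose sign sequence is the edge sequence with B -> + and R -> -.
Sign sequence: +++++-
Trace the sign expansion in the surreal number tree, starting from 0:
Edge 1: B (sign +) -> bounds (0, +inf), value = 1
Edge 2: B (sign +) -> bounds (1, +inf), value = 2
Edge 3: B (sign +) -> bounds (2, +inf), value = 3
Edge 4: B (sign +) -> bounds (3, +inf), value = 4
Edge 5: B (sign +) -> bounds (4, +inf), value = 5
Edge 6: R (sign -) -> bounds (4, 5), value = 9/2
Game value = 9/2

9/2


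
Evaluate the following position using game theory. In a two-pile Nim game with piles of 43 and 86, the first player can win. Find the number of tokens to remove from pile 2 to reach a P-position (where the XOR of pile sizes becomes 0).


Piles: 43 and 86
Current XOR: 43 XOR 86 = 125 (non-zero, so this is an N-position).
To make the XOR zero, we need to find a move that balances the piles.
For pile 2 (size 86): target = 86 XOR 125 = 43
We reduce pile 2 from 86 to 43.
Tokens removed: 86 - 43 = 43
Verification: 43 XOR 43 = 0

43


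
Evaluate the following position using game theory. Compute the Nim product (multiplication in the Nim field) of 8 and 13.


Nim multiplication is bilinear over XOR: (u XOR v) * w = (u*w) XOR (v*w).
So we split each operand into its bit components and XOR the pairwise Nim products.
8 = 8 (as XOR of powers of 2).
13 = 1 + 4 + 8 (as XOR of powers of 2).
Using the standard Nim-product table on single bits:
  2*2 = 3,   2*4 = 8,   2*8 = 12,
  4*4 = 6,   4*8 = 11,  8*8 = 13,
and  1*x = x (identity), k*l = l*k (commutative).
Pairwise Nim products:
  8 * 1 = 8
  8 * 4 = 11
  8 * 8 = 13
XOR them: 8 XOR 11 XOR 13 = 14.
Result: 8 * 13 = 14 (in Nim).

14


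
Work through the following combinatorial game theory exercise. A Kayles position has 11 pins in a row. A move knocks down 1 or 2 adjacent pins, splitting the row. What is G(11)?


Kayles: a move removes 1 or 2 adjacent pins from a contiguous row.
Removing pins from a row of k leaves two independent rows (a, b) with a + b = k - 1 (one pin) or a + b = k - 2 (two pins); an end removal gives a = 0.
By Sprague-Grundy, G(k) = mex{ G(a) XOR G(b) } over all these splits. G(0) = 0.
G(1): splits (0,0):0^0=0 -> mex({0}) = 1
G(2): splits (0,1):0^1=1 (0,0):0^0=0 -> mex({0, 1}) = 2
G(3): splits (0,2):0^2=2 (1,1):1^1=0 (0,1):0^1=1 -> mex({0, 1, 2}) = 3
G(4): splits (0,3):0^3=3 (1,2):1^2=3 (0,2):0^2=2 (1,1):1^1=0 -> mex({0, 2, 3}) = 1
G(5): splits (0,4):0^1=1 (1,3):1^3=2 (2,2):2^2=0 (0,3):0^3=3 (1,2):1^2=3 -> mex({0, 1, 2, 3}) = 4
G(6) = mex({0, 1, 2, 4}) = 3
G(7) = mex({0, 1, 3, 4, 5}) = 2
G(8) = mex({0, 2, 3, 5, 6}) = 1
G(9) = mex({0, 1, 2, 3, 6, 7}) = 4
G(10) = mex({0, 1, 3, 4, 5, 7}) = 2
G(11) = mex({0, 1, 2, 3, 4, 5}) = 6
Therefore G(11) = 6.

6


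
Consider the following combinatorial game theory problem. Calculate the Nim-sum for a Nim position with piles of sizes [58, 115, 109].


We need the XOR (exclusive or) of all pile sizes.
After XOR-ing pile 1 (size 58): 0 XOR 58 = 58
After XOR-ing pile 2 (size 115): 58 XOR 115 = 73
After XOR-ing pile 3 (size 109): 73 XOR 109 = 36
The Nim-value of this position is 36.

36


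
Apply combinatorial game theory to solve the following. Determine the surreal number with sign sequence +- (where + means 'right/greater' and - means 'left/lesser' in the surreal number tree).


Sign expansion: +-
Rule: track bounds (lo, hi), initially (-inf, +inf). On '+', the current value becomes lo and we move to the simplest number in (value, hi): value + 1 if hi = +inf, otherwise the midpoint (value + hi)/2. On '-', the current value becomes hi and we move to value - 1 if lo = -inf, otherwise the midpoint (lo + value)/2.
Start at 0.
Step 1: sign = +, move right. Bounds: (0, +inf). Value = 1
Step 2: sign = -, move left. Bounds: (0, 1). Value = 1/2
The surreal number with sign expansion +- is 1/2.

1/2


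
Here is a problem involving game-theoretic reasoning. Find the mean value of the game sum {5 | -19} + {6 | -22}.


G1 = {5 | -19}, G2 = {6 | -22}
Each is a switch {a | b} with numbers a > b; its mean value is (a + b)/2, and mean value is additive over game sums: m(G1 + G2) = m(G1) + m(G2).
Mean of G1 = (5 + (-19))/2 = -14/2 = -7
Mean of G2 = (6 + (-22))/2 = -16/2 = -8
Mean of G1 + G2 = -7 + -8 = -15

-15


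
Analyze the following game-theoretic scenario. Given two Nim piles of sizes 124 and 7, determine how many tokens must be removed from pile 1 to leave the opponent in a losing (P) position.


Piles: 124 and 7
Current XOR: 124 XOR 7 = 123 (non-zero, so this is an N-position).
To make the XOR zero, we need to find a move that balances the piles.
For pile 1 (size 124): target = 124 XOR 123 = 7
We reduce pile 1 from 124 to 7.
Tokens removed: 124 - 7 = 117
Verification: 7 XOR 7 = 0

117


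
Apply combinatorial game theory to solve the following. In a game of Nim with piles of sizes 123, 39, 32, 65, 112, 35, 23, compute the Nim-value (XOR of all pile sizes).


We need the XOR (exclusive or) of all pile sizes.
After XOR-ing pile 1 (size 123): 0 XOR 123 = 123
After XOR-ing pile 2 (size 39): 123 XOR 39 = 92
After XOR-ing pile 3 (size 32): 92 XOR 32 = 124
After XOR-ing pile 4 (size 65): 124 XOR 65 = 61
After XOR-ing pile 5 (size 112): 61 XOR 112 = 77
After XOR-ing pile 6 (size 35): 77 XOR 35 = 110
After XOR-ing pile 7 (size 23): 110 XOR 23 = 121
The Nim-value of this position is 121.

121


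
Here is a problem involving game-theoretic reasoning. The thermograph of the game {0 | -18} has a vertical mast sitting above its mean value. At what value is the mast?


Game = {0 | -18}, a switch {a | b} with numbers a > b.
Its thermograph has left wall a - t and right wall b + t, which meet at t = (a - b)/2, where both equal (a + b)/2. So the mast (mean value) is at (a + b)/2.
Mean = (0 + (-18))/2 = -18/2 = -9

-9


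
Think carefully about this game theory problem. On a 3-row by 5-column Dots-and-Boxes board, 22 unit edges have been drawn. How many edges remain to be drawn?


Grid: 3 x 5 boxes, i.e. 4 rows and 6 columns of dots.
Horizontal edges: (rows + 1) * cols = 4 * 5 = 20
Vertical edges: rows * (cols + 1) = 3 * 6 = 18
Total edges: 20 + 18 = 38
Edges drawn: 22
Remaining: 38 - 22 = 16

16


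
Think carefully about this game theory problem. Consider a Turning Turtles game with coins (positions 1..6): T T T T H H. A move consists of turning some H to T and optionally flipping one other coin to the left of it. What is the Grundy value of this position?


Coins: T T T T H H
Key fact: a single head at position k behaves exactly like a Nim heap of size k (turning it to T and optionally flipping a coin at j < k corresponds to moving the heap from k to j, or to 0), and heads combine as a disjunctive sum (two heads at the same place would cancel, matching j XOR j = 0). So the Nim-value is the XOR of the 1-indexed positions of the heads.
Face-up positions (1-indexed): [5, 6]
XOR 0 with 5: 0 XOR 5 = 5
XOR 5 with 6: 5 XOR 6 = 3
Nim-value = 3

3


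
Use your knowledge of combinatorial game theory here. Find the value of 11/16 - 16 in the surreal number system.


x = 11/16, y = 16
Converting to common denominator: 16
x = 11/16, y = 256/16
x - y = 11/16 - 16 = -245/16

-245/16


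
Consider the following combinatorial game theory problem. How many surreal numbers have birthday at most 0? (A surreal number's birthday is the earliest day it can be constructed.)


Day 0: {|} = 0 is born. Count = 1.
Day n: the number of surreal numbers born by day n is 2^(n+1) - 1.
By day 0: 2^1 - 1 = 1
By day 0: 1 surreal numbers.

1


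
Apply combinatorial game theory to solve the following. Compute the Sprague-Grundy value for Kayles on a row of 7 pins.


Kayles: a move removes 1 or 2 adjacent pins from a contiguous row.
Removing pins from a row of k leaves two independent rows (a, b) with a + b = k - 1 (one pin) or a + b = k - 2 (two pins); an end removal gives a = 0.
By Sprague-Grundy, G(k) = mex{ G(a) XOR G(b) } over all these splits. G(0) = 0.
G(1): splits (0,0):0^0=0 -> mex({0}) = 1
G(2): splits (0,1):0^1=1 (0,0):0^0=0 -> mex({0, 1}) = 2
G(3): splits (0,2):0^2=2 (1,1):1^1=0 (0,1):0^1=1 -> mex({0, 1, 2}) = 3
G(4): splits (0,3):0^3=3 (1,2):1^2=3 (0,2):0^2=2 (1,1):1^1=0 -> mex({0, 2, 3}) = 1
G(5): splits (0,4):0^1=1 (1,3):1^3=2 (2,2):2^2=0 (0,3):0^3=3 (1,2):1^2=3 -> mex({0, 1, 2, 3}) = 4
G(6) = mex({0, 1, 2, 4}) = 3
G(7) = mex({0, 1, 3, 4, 5}) = 2
Therefore G(7) = 2.

2


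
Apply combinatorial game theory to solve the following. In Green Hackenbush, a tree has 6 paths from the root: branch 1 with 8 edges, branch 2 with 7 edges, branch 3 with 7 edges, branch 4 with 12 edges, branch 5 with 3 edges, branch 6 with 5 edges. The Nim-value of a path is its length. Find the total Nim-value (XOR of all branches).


The tree has 6 branches from the ground vertex.
In Green Hackenbush, the Nim-value of a simple path of length k is k.
Branch 1: length 8, Nim-value = 8
Branch 2: length 7, Nim-value = 7
Branch 3: length 7, Nim-value = 7
Branch 4: length 12, Nim-value = 12
Branch 5: length 3, Nim-value = 3
Branch 6: length 5, Nim-value = 5
Total Nim-value = XOR of all branch values:
0 XOR 8 = 8
8 XOR 7 = 15
15 XOR 7 = 8
8 XOR 12 = 4
4 XOR 3 = 7
7 XOR 5 = 2
Nim-value of the tree = 2

2


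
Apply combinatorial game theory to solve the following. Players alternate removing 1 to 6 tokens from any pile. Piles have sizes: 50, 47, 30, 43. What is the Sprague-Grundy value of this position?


Subtraction set: {1, 2, 3, 4, 5, 6}
For this subtraction set, G(n) = n mod 7 (period = max + 1 = 7).
Pile 1 (size 50): G(50) = 50 mod 7 = 1
Pile 2 (size 47): G(47) = 47 mod 7 = 5
Pile 3 (size 30): G(30) = 30 mod 7 = 2
Pile 4 (size 43): G(43) = 43 mod 7 = 1
Total Grundy value = XOR of all: 1 XOR 5 XOR 2 XOR 1 = 7

7


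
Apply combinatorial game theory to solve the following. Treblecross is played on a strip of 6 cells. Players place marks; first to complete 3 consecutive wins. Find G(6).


Treblecross: place X on empty cells; 3-in-a-row wins.
Playing within two cells of an existing X lets the opponent win at once, so sensible play treats the cells i-2..i+2 around each X as dead. The player left with no safe cell loses, so this is a normal-play take-away game on strips of safe cells.
Placing X at cell i (0-indexed) of a strip of k safe cells leaves independent strips of sizes max(0, i-2) and max(0, k-i-3). Hence G(k) = mex{ G(max(0,i-2)) XOR G(max(0,k-i-3)) : 0 <= i < k }, with G(0) = 0.
G(1): splits (0,0):0^0=0 -> mex({0}) = 1
G(2): splits (0,0):0^0=0 -> mex({0}) = 1
G(3): splits (0,0):0^0=0 -> mex({0}) = 1
G(4): splits (0,1):0^1=1 (0,0):0^0=0 -> mex({0, 1}) = 2
G(5): splits (0,2):0^1=1 (0,1):0^1=1 (0,0):0^0=0 -> mex({0, 1}) = 2
G(6) = mex({1}) = 0
Therefore G(6) = 0.

0


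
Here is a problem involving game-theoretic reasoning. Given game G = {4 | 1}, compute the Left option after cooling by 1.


Original game: {4 | 1} (a switch {a | b} with a > b).
Cooling by t (for t below the temperature (a - b)/2 = 3/2) taxes each move by t: {a | b} cooled by t is {a - t | b + t}.
Cooling amount: t = 1
Cooled Left option: 4 - 1 = 3
Cooled Right option: 1 + 1 = 2
Cooled game: {3 | 2}
Left option = 3

3


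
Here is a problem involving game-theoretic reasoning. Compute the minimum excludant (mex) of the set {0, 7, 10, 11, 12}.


Set = {0, 7, 10, 11, 12}
0 is in the set.
1 is NOT in the set. This is the mex.
mex = 1

1


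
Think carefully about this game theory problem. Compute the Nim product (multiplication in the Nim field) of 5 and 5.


Nim multiplication is bilinear over XOR: (u XOR v) * w = (u*w) XOR (v*w).
So we split each operand into its bit components and XOR the pairwise Nim products.
5 = 1 + 4 (as XOR of powers of 2).
5 = 1 + 4 (as XOR of powers of 2).
Using the standard Nim-product table on single bits:
  2*2 = 3,   2*4 = 8,   2*8 = 12,
  4*4 = 6,   4*8 = 11,  8*8 = 13,
and  1*x = x (identity), k*l = l*k (commutative).
Pairwise Nim products:
  1 * 1 = 1
  1 * 4 = 4
  4 * 1 = 4
  4 * 4 = 6
XOR them: 1 XOR 4 XOR 4 XOR 6 = 7.
Result: 5 * 5 = 7 (in Nim).

7


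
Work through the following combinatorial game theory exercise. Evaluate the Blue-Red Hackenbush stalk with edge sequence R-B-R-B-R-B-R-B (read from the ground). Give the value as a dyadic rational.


Edges (from ground): R-B-R-B-R-B-R-B
By Berlekamp's sign-expansion rule, a Blue-Red Hackenbush stalk has the value of the surreal number whose sign sequence is the edge sequence with B -> + and R -> -.
Sign sequence: -+-+-+-+
Trace the sign expansion in the surreal number tree, starting from 0:
Edge 1: R (sign -) -> bounds (-inf, 0), value = -1
Edge 2: B (sign +) -> bounds (-1, 0), value = -1/2
Edge 3: R (sign -) -> bounds (-1, -1/2), value = -3/4
Edge 4: B (sign +) -> bounds (-3/4, -1/2), value = -5/8
Edge 5: R (sign -) -> bounds (-3/4, -5/8), value = -11/16
Edge 6: B (sign +) -> bounds (-11/16, -5/8), value = -21/32
Edge 7: R (sign -) -> bounds (-11/16, -21/32), value = -43/64
Edge 8: B (sign +) -> bounds (-43/64, -21/32), value = -85/128
Game value = -85/128

-85/128


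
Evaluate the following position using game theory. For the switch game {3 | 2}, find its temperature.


The game is {3 | 2}, a switch {a | b} with numbers a > b.
Cooling {a | b} by t gives {a - t | b + t}, which stops being hot when a - t = b + t, i.e. at t = (a - b)/2. So the temperature of a switch is (a - b)/2.
Temperature = (Left option - Right option) / 2
= (3 - (2)) / 2
= 1 / 2
= 1/2

1/2


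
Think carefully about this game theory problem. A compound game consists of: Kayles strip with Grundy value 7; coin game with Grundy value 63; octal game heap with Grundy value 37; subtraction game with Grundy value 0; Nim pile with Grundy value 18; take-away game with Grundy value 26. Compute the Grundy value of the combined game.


By the Sprague-Grundy theorem, the Grundy value of a sum of games is the XOR of individual Grundy values.
Kayles strip: Grundy value = 7. Running XOR: 0 XOR 7 = 7
coin game: Grundy value = 63. Running XOR: 7 XOR 63 = 56
octal game heap: Grundy value = 37. Running XOR: 56 XOR 37 = 29
subtraction game: Grundy value = 0. Running XOR: 29 XOR 0 = 29
Nim pile: Grundy value = 18. Running XOR: 29 XOR 18 = 15
take-away game: Grundy value = 26. Running XOR: 15 XOR 26 = 21
The combined Grundy value is 21.

21


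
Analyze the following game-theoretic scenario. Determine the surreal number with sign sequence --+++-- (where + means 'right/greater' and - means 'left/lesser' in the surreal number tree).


Sign expansion: --+++--
Rule: track bounds (lo, hi), initially (-inf, +inf). On '+', the current value becomes lo and we move to the simplest number in (value, hi): value + 1 if hi = +inf, otherwise the midpoint (value + hi)/2. On '-', the current value becomes hi and we move to value - 1 if lo = -inf, otherwise the midpoint (lo + value)/2.
Start at 0.
Step 1: sign = -, move left. Bounds: (-inf, 0). Value = -1
Step 2: sign = -, move left. Bounds: (-inf, -1). Value = -2
Step 3: sign = +, move right. Bounds: (-2, -1). Value = -3/2
Step 4: sign = +, move right. Bounds: (-3/2, -1). Value = -5/4
Step 5: sign = +, move right. Bounds: (-5/4, -1). Value = -9/8
Step 6: sign = -, move left. Bounds: (-5/4, -9/8). Value = -19/16
Step 7: sign = -, move left. Bounds: (-5/4, -19/16). Value = -39/32
The surreal number with sign expansion --+++-- is -39/32.

-39/32


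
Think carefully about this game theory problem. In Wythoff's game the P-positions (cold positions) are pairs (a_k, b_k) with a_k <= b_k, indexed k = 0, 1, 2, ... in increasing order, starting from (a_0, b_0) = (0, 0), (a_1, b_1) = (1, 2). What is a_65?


By Wythoff's theorem, a_k = floor(k * phi) and b_k = floor(k * phi^2) = a_k + k, where phi = (1 + sqrt(5))/2 is the golden ratio.
phi = (1 + sqrt(5))/2 = 1.618034
k = 65
k * phi = 65 * 1.618034 = 105.172209
a_65 = floor(k * phi) = 105

105


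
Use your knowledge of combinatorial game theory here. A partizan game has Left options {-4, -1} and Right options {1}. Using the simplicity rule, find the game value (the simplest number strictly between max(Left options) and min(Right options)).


Left options: {-4, -1}, max = -1
Right options: {1}, min = 1
All options are numbers and max(Left) < min(Right), so by the simplicity theorem the value is the simplest (earliest-born) number strictly between -1 and 1.
The only integer strictly between -1 and 1 is 0.
No non-integer in the interval can be simpler: if x is a non-integer in the interval, then floor(x) or ceil(x) also lies in the interval (the interval contains an integer), and both are proper prefixes of x's sign expansion, i.e. born earlier. So the game value is 0.
Game value = 0

0


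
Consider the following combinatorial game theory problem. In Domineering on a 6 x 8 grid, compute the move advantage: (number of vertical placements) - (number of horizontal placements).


Board is 6 x 8 (rows x cols).
Left (vertical) placements: (rows-1) * cols = 5 * 8 = 40
Right (horizontal) placements: rows * (cols-1) = 6 * 7 = 42
Advantage = Left - Right = 40 - 42 = -2

-2


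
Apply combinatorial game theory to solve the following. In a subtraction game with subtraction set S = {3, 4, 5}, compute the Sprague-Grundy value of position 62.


The subtraction set is S = {3, 4, 5}.
G(k) = mex{ G(k - s) : s in S, s <= k }. We compute iteratively: G(0) = 0.
G(1) = mex({}) = 0
G(2) = mex({}) = 0
G(3) = mex({0}) = 1
G(4) = mex({0}) = 1
G(5) = mex({0}) = 1
G(6) = mex({0, 1}) = 2
G(7) = mex({0, 1}) = 2
G(8) = mex({1}) = 0
G(9) = mex({1, 2}) = 0
G(10) = mex({1, 2}) = 0
G(11) = mex({0, 2}) = 1
G(12) = mex({0, 2}) = 1
Observe that G(8)..G(12) = 0, 0, 0, 1, 1 repeats G(0)..G(4) = 0, 0, 0, 1, 1.
For k >= max(S) = 5, G(k) is determined by the previous 5 values G(k-5)..G(k-1); a window of 5 consecutive values has recurred shifted by 8, so by induction G(k + 8) = G(k) for all k >= 0: the sequence is periodic from the start with period 8.
One period: G(0..7) = 0, 0, 0, 1, 1, 1, 2, 2.
62 mod 8 = 6, so G(62) = G(6) = 2.

2


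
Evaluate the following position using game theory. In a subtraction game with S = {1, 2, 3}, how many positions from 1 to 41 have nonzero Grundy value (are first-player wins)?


Subtraction set S = {1, 2, 3}, so G(n) = n mod 4.
G(n) = 0 when n is a multiple of 4.
Multiples of 4 in [1, 41]: 10
N-positions (nonzero Grundy) = 41 - 10 = 31

31


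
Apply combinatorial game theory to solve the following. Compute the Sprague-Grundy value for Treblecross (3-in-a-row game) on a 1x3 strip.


Treblecross: place X on empty cells; 3-in-a-row wins.
Playing within two cells of an existing X lets the opponent win at once, so sensible play treats the cells i-2..i+2 around each X as dead. The player left with no safe cell loses, so this is a normal-play take-away game on strips of safe cells.
Placing X at cell i (0-indexed) of a strip of k safe cells leaves independent strips of sizes max(0, i-2) and max(0, k-i-3). Hence G(k) = mex{ G(max(0,i-2)) XOR G(max(0,k-i-3)) : 0 <= i < k }, with G(0) = 0.
G(1): splits (0,0):0^0=0 -> mex({0}) = 1
G(2): splits (0,0):0^0=0 -> mex({0}) = 1
G(3): splits (0,0):0^0=0 -> mex({0}) = 1
Therefore G(3) = 1.

1


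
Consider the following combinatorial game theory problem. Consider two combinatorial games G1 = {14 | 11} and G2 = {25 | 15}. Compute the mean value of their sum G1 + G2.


G1 = {14 | 11}, G2 = {25 | 15}
Each is a switch {a | b} with numbers a > b; its mean value is (a + b)/2, and mean value is additive over game sums: m(G1 + G2) = m(G1) + m(G2).
Mean of G1 = (14 + (11))/2 = 25/2 = 25/2
Mean of G2 = (25 + (15))/2 = 40/2 = 20
Mean of G1 + G2 = 25/2 + 20 = 65/2

65/2


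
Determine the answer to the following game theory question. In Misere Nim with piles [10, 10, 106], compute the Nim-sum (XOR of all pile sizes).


We need the XOR (exclusive or) of all pile sizes.
After XOR-ing pile 1 (size 10): 0 XOR 10 = 10
After XOR-ing pile 2 (size 10): 10 XOR 10 = 0
After XOR-ing pile 3 (size 106): 0 XOR 106 = 106
The Nim-value of this position is 106.

106


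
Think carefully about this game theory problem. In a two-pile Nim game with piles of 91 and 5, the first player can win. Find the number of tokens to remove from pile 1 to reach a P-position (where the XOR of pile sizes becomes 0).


Piles: 91 and 5
Current XOR: 91 XOR 5 = 94 (non-zero, so this is an N-position).
To make the XOR zero, we need to find a move that balances the piles.
For pile 1 (size 91): target = 91 XOR 94 = 5
We reduce pile 1 from 91 to 5.
Tokens removed: 91 - 5 = 86
Verification: 5 XOR 5 = 0

86


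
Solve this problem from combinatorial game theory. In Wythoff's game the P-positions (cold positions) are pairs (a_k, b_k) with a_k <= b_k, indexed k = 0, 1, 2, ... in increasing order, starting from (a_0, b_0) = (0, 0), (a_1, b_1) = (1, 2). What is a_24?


By Wythoff's theorem, a_k = floor(k * phi) and b_k = floor(k * phi^2) = a_k + k, where phi = (1 + sqrt(5))/2 is the golden ratio.
phi = (1 + sqrt(5))/2 = 1.618034
k = 24
k * phi = 24 * 1.618034 = 38.832816
a_24 = floor(k * phi) = 38

38


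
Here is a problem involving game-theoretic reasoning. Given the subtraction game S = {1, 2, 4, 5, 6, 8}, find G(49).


The subtraction set is S = {1, 2, 4, 5, 6, 8}.
G(k) = mex{ G(k - s) : s in S, s <= k }. We compute iteratively: G(0) = 0.
G(1) = mex({0}) = 1
G(2) = mex({0, 1}) = 2
G(3) = mex({1, 2}) = 0
G(4) = mex({0, 2}) = 1
G(5) = mex({0, 1}) = 2
G(6) = mex({0, 1, 2}) = 3
G(7) = mex({0, 1, 2, 3}) = 4
G(8) = mex({0, 1, 2, 3, 4}) = 5
G(9) = mex({0, 1, 2, 4, 5}) = 3
G(10) = mex({1, 2, 3, 5}) = 0
G(11) = mex({0, 2, 3, 4}) = 1
G(12) = mex({0, 1, 3, 4, 5}) = 2
G(13) = mex({1, 2, 3, 4, 5}) = 0
G(14) = mex({0, 2, 3, 5}) = 1
G(15) = mex({0, 1, 3, 4}) = 2
G(16) = mex({0, 1, 2, 5}) = 3
G(17) = mex({0, 1, 2, 3}) = 4
Observe that G(10)..G(17) = 0, 1, 2, 0, 1, 2, 3, 4 repeats G(0)..G(7) = 0, 1, 2, 0, 1, 2, 3, 4.
For k >= max(S) = 8, G(k) is determined by the previous 8 values G(k-8)..G(k-1); a window of 8 consecutive values has recurred shifted by 10, so by induction G(k + 10) = G(k) for all k >= 0: the sequence is periodic from the start with period 10.
One period: G(0..9) = 0, 1, 2, 0, 1, 2, 3, 4, 5, 3.
49 mod 10 = 9, so G(49) = G(9) = 3.

3


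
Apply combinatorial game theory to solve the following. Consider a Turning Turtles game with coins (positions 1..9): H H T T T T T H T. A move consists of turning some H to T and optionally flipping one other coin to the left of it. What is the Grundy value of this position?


Coins: H H T T T T T H T
Key fact: a single head at position k behaves exactly like a Nim heap of size k (turning it to T and optionally flipping a coin at j < k corresponds to moving the heap from k to j, or to 0), and heads combine as a disjunctive sum (two heads at the same place would cancel, matching j XOR j = 0). So the Nim-value is the XOR of the 1-indexed positions of the heads.
Face-up positions (1-indexed): [1, 2, 8]
XOR 0 with 1: 0 XOR 1 = 1
XOR 1 with 2: 1 XOR 2 = 3
XOR 3 with 8: 3 XOR 8 = 11
Nim-value = 11

11


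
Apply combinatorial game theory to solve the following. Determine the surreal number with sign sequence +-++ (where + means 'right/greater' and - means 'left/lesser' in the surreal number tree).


Sign expansion: +-++
Rule: track bounds (lo, hi), initially (-inf, +inf). On '+', the current value becomes lo and we move to the simplest number in (value, hi): value + 1 if hi = +inf, otherwise the midpoint (value + hi)/2. On '-', the current value becomes hi and we move to value - 1 if lo = -inf, otherwise the midpoint (lo + value)/2.
Start at 0.
Step 1: sign = +, move right. Bounds: (0, +inf). Value = 1
Step 2: sign = -, move left. Bounds: (0, 1). Value = 1/2
Step 3: sign = +, move right. Bounds: (1/2, 1). Value = 3/4
Step 4: sign = +, move right. Bounds: (3/4, 1). Value = 7/8
The surreal number with sign expansion +-++ is 7/8.

7/8


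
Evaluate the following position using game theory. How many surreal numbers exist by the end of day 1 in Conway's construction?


Day 0: {|} = 0 is born. Count = 1.
Day n: the number of surreal numbers born by day n is 2^(n+1) - 1.
By day 0: 2^1 - 1 = 1
By day 1: 2^2 - 1 = 3
By day 1: 3 surreal numbers.

3


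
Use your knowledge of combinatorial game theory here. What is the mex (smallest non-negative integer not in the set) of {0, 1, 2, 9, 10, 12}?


Set = {0, 1, 2, 9, 10, 12}
0 is in the set.
1 is in the set.
2 is in the set.
3 is NOT in the set. This is the mex.
mex = 3

3


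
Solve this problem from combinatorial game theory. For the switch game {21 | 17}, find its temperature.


The game is {21 | 17}, a switch {a | b} with numbers a > b.
Cooling {a | b} by t gives {a - t | b + t}, which stops being hot when a - t = b + t, i.e. at t = (a - b)/2. So the temperature of a switch is (a - b)/2.
Temperature = (Left option - Right option) / 2
= (21 - (17)) / 2
= 4 / 2
= 2

2


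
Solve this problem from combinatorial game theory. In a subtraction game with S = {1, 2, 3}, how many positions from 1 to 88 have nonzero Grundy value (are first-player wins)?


Subtraction set S = {1, 2, 3}, so G(n) = n mod 4.
G(n) = 0 when n is a multiple of 4.
Multiples of 4 in [1, 88]: 22
N-positions (nonzero Grundy) = 88 - 22 = 66

66


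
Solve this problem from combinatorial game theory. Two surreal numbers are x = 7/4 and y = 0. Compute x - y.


x = 7/4, y = 0
Converting to common denominator: 4
x = 7/4, y = 0/4
x - y = 7/4 - 0 = 7/4

7/4


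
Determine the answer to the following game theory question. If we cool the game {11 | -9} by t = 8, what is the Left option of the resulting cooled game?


Original game: {11 | -9} (a switch {a | b} with a > b).
Cooling by t (for t below the temperature (a - b)/2 = 10) taxes each move by t: {a | b} cooled by t is {a - t | b + t}.
Cooling amount: t = 8
Cooled Left option: 11 - 8 = 3
Cooled Right option: -9 + 8 = -1
Cooled game: {3 | -1}
Left option = 3

3


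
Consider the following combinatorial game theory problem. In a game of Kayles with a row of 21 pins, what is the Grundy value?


Kayles: a move removes 1 or 2 adjacent pins from a contiguous row.
Removing pins from a row of k leaves two independent rows (a, b) with a + b = k - 1 (one pin) or a + b = k - 2 (two pins); an end removal gives a = 0.
By Sprague-Grundy, G(k) = mex{ G(a) XOR G(b) } over all these splits. G(0) = 0.
G(1): splits (0,0):0^0=0 -> mex({0}) = 1
G(2): splits (0,1):0^1=1 (0,0):0^0=0 -> mex({0, 1}) = 2
G(3): splits (0,2):0^2=2 (1,1):1^1=0 (0,1):0^1=1 -> mex({0, 1, 2}) = 3
G(4): splits (0,3):0^3=3 (1,2):1^2=3 (0,2):0^2=2 (1,1):1^1=0 -> mex({0, 2, 3}) = 1
G(5): splits (0,4):0^1=1 (1,3):1^3=2 (2,2):2^2=0 (0,3):0^3=3 (1,2):1^2=3 -> mex({0, 1, 2, 3}) = 4
G(6) = mex({0, 1, 2, 4}) = 3
G(7) = mex({0, 1, 3, 4, 5}) = 2
G(8) = mex({0, 2, 3, 5, 6}) = 1
G(9) = mex({0, 1, 2, 3, 6, 7}) = 4
G(10) = mex({0, 1, 3, 4, 5, 7}) = 2
G(11) = mex({0, 1, 2, 3, 4, 5}) = 6
G(12) = mex({0, 1, 2, 3, 5, 6, 7}) = 4
G(13) = mex({0, 2, 3, 4, 6, 7}) = 1
G(14) = mex({0, 1, 4, 5, 6, 7}) = 2
G(15) = mex({0, 1, 2, 3, 4, 5, 6}) = 7
G(16) = mex({0, 2, 3, 5, 6, 7}) = 1
G(17) = mex({0, 1, 2, 3, 5, 6, 7}) = 4
G(18) = mex({0, 1, 2, 4, 5, 6}) = 3
G(19) = mex({0, 1, 3, 4, 5, 7}) = 2
G(20) = mex({0, 2, 3, 4, 5, 6, 7}) = 1
G(21) = mex({0, 1, 2, 3, 5, 6, 7}) = 4
Therefore G(21) = 4.

4


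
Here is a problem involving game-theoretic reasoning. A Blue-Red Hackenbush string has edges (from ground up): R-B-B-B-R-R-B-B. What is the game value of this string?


Edges (from ground): R-B-B-B-R-R-B-B
By Berlekamp's sign-expansion rule, a Blue-Red Hackenbush stalk has the value of the surreal number whose sign sequence is the edge sequence with B -> + and R -> -.
Sign sequence: -+++--++
Trace the sign expansion in the surreal number tree, starting from 0:
Edge 1: R (sign -) -> bounds (-inf, 0), value = -1
Edge 2: B (sign +) -> bounds (-1, 0), value = -1/2
Edge 3: B (sign +) -> bounds (-1/2, 0), value = -1/4
Edge 4: B (sign +) -> bounds (-1/4, 0), value = -1/8
Edge 5: R (sign -) -> bounds (-1/4, -1/8), value = -3/16
Edge 6: R (sign -) -> bounds (-1/4, -3/16), value = -7/32
Edge 7: B (sign +) -> bounds (-7/32, -3/16), value = -13/64
Edge 8: B (sign +) -> bounds (-13/64, -3/16), value = -25/128
Game value = -25/128

-25/128


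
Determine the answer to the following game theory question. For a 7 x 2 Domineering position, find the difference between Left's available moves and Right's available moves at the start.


Board is 7 x 2 (rows x cols).
Left (vertical) placements: (rows-1) * cols = 6 * 2 = 12
Right (horizontal) placements: rows * (cols-1) = 7 * 1 = 7
Advantage = Left - Right = 12 - 7 = 5

5


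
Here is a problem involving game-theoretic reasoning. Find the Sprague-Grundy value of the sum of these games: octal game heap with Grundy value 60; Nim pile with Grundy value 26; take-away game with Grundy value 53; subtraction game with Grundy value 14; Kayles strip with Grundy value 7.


By the Sprague-Grundy theorem, the Grundy value of a sum of games is the XOR of individual Grundy values.
octal game heap: Grundy value = 60. Running XOR: 0 XOR 60 = 60
Nim pile: Grundy value = 26. Running XOR: 60 XOR 26 = 38
take-away game: Grundy value = 53. Running XOR: 38 XOR 53 = 19
subtraction game: Grundy value = 14. Running XOR: 19 XOR 14 = 29
Kayles strip: Grundy value = 7. Running XOR: 29 XOR 7 = 26
The combined Grundy value is 26.

26


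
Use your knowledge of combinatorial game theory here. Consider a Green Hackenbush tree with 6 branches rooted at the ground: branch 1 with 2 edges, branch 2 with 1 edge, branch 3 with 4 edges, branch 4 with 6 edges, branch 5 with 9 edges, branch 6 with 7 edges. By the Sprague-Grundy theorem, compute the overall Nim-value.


The tree has 6 branches from the ground vertex.
In Green Hackenbush, the Nim-value of a simple path of length k is k.
Branch 1: length 2, Nim-value = 2
Branch 2: length 1, Nim-value = 1
Branch 3: length 4, Nim-value = 4
Branch 4: length 6, Nim-value = 6
Branch 5: length 9, Nim-value = 9
Branch 6: length 7, Nim-value = 7
Total Nim-value = XOR of all branch values:
0 XOR 2 = 2
2 XOR 1 = 3
3 XOR 4 = 7
7 XOR 6 = 1
1 XOR 9 = 8
8 XOR 7 = 15
Nim-value of the tree = 15

15


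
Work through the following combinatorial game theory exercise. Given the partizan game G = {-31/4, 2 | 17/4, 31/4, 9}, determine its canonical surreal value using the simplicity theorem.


Left options: {-31/4, 2}, max = 2
Right options: {17/4, 31/4, 9}, min = 17/4
All options are numbers and max(Left) < min(Right), so by the simplicity theorem the value is the simplest (earliest-born) number strictly between 2 and 17/4.
Integers 3 through 4 all lie strictly between 2 and 17/4.
Among integers, the simplest (lowest birthday = smallest |n|; 0 is born on day 0, +-n on day n) is 3.
No non-integer in the interval can be simpler: if x is a non-integer in the interval, then floor(x) or ceil(x) also lies in the interval (the interval contains an integer), and both are proper prefixes of x's sign expansion, i.e. born earlier. So the game value is 3.
Game value = 3

3


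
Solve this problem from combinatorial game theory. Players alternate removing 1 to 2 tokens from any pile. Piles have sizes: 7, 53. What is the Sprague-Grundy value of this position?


Subtraction set: {1, 2}
For this subtraction set, G(n) = n mod 3 (period = max + 1 = 3).
Pile 1 (size 7): G(7) = 7 mod 3 = 1
Pile 2 (size 53): G(53) = 53 mod 3 = 2
Total Grundy value = XOR of all: 1 XOR 2 = 3

3


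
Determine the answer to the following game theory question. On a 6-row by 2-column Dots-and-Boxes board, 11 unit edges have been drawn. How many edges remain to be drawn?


Grid: 6 x 2 boxes, i.e. 7 rows and 3 columns of dots.
Horizontal edges: (rows + 1) * cols = 7 * 2 = 14
Vertical edges: rows * (cols + 1) = 6 * 3 = 18
Total edges: 14 + 18 = 32
Edges drawn: 11
Remaining: 32 - 11 = 21

21
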